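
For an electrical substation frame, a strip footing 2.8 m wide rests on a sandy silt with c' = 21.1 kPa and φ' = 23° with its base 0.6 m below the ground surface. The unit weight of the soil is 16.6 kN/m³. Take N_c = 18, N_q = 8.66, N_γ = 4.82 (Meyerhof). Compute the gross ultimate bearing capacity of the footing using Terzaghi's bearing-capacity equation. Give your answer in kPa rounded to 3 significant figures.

q = γ·D_f = 16.6 × 0.6 = 9.96 kPa.
c·N_c = 21.1 × 18 = 379.8 kPa
q·N_q = 9.96 × 8.66 = 86.254 kPa
0.5·γ·B·N_γ = 0.5 × 16.6 × 2.8 × 4.82 = 112.02 kPa
q_ult = 379.8 + 86.254 + 112.02 = 578.07 kPa.

q_ult ≈ 578 kPa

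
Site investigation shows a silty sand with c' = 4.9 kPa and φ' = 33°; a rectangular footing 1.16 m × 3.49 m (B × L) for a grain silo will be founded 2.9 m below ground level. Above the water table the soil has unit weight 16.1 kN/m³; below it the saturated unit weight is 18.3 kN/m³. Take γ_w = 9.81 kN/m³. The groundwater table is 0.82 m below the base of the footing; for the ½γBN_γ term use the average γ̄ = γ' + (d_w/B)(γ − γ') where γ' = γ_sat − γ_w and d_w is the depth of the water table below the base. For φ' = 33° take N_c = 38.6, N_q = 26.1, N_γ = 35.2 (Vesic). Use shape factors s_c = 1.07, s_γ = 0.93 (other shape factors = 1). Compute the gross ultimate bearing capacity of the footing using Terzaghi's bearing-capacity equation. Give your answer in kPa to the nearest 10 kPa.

q_ult ≈ 1680 kPa

Overburden at base level: q = 16.1 × 2.9 = 46.69 kPa.
The water table is 0.82 m below the base (< B = 1.16 m), so the ½γBN_γ term uses γ̄ = γ' + (d_w/B)(γ − γ') = 8.49 + (0.82/1.16)(16.1 − 8.49) = 13.869 kN/m³.
Cohesion term c·N_c·s_c = 4.9 × 38.6 × 1.07 = 202.38 kPa; surcharge term q·N_q = 46.69 × 26.1 = 1218.6 kPa; self-weight term 0.5·γ·B·N_γ·s_γ = 0.5 × 13.869 × 1.16 × 35.2 × 0.93 = 263.34 kPa.
q_ult = 202.38 + 1218.6 + 263.34 = 1684.3 kPa.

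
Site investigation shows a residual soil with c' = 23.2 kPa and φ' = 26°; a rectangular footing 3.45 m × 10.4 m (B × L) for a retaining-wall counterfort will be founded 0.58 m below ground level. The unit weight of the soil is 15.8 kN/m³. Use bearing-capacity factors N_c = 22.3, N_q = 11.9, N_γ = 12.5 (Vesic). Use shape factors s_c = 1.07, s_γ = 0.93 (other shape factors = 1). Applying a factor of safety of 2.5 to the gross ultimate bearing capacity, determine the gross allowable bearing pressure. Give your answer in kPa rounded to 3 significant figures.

Overburden at base level: q = 15.8 × 0.58 = 9.164 kPa.
Cohesion term c·N_c·s_c = 23.2 × 22.3 × 1.07 = 553.58 kPa; surcharge term q·N_q = 9.164 × 11.9 = 109.05 kPa; self-weight term 0.5·γ·B·N_γ·s_γ = 0.5 × 15.8 × 3.45 × 12.5 × 0.93 = 316.84 kPa.
q_ult = 553.58 + 109.05 + 316.84 = 979.47 kPa.
q_all = q_ult / FS = 979.47 / 2.5 = 391.79 kPa.

q_all ≈ 392 kPa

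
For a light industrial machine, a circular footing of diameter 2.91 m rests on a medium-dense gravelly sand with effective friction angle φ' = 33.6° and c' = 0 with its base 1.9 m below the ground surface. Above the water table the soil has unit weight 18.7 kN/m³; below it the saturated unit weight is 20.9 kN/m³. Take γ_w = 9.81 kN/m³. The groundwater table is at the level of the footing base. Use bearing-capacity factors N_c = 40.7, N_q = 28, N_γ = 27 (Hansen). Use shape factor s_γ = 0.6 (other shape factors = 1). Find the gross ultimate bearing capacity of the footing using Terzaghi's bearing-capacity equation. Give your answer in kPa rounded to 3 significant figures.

q_ult ≈ 1260 kPa

Overburden at base level: q = 18.7 × 1.9 = 35.53 kPa.
Below the base the soil is submerged, so the ½γBN_γ term uses γ' = 20.9 − 9.81 = 11.09 kN/m³.
Surcharge term q·N_q = 35.53 × 28 = 994.84 kPa; self-weight term 0.5·γ·B·N_γ·s_γ = 0.5 × 11.09 × 2.91 × 27 × 0.6 = 261.4 kPa.
q_ult = 994.84 + 261.4 = 1256.2 kPa.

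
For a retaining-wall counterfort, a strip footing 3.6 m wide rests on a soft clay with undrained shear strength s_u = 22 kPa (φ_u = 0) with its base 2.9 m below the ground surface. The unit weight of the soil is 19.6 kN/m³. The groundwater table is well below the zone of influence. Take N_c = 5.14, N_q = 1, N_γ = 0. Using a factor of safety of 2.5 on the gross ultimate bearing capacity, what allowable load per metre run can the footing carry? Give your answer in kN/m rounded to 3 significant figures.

q = γ·D_f = 19.6 × 2.9 = 56.84 kPa.
c·N_c = 22 × 5.14 = 113.08 kPa
q·N_q = 56.84 × 1 = 56.84 kPa
q_ult = 113.08 + 56.84 = 169.92 kPa.
Gross allowable pressure q_all = 169.92 / 2.5 = 67.968 kPa.
Allowable wall load = q_all × B = 67.968 × 3.6 = 244.68 kN per metre run.

≈ 245 kN/m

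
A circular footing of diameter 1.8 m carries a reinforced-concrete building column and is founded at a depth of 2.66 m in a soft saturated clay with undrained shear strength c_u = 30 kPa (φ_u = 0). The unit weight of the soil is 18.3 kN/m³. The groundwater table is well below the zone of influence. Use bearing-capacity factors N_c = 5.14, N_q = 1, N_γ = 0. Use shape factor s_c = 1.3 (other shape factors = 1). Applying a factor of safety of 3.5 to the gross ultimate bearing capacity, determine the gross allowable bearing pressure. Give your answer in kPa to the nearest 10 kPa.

Effective surcharge at the founding depth q = γ·D_f = 18.3 × 2.66 = 48.678 kPa.
q_ult = c·N_c·s_c + q·N_q
     = 30 × 5.14 × 1.3 + 48.678 × 1
     = 200.46 + 48.678 = 249.14 kPa.
q_all = q_ult / FS = 249.14 / 3.5 = 71.182 kPa.

q_all ≈ 70 kPa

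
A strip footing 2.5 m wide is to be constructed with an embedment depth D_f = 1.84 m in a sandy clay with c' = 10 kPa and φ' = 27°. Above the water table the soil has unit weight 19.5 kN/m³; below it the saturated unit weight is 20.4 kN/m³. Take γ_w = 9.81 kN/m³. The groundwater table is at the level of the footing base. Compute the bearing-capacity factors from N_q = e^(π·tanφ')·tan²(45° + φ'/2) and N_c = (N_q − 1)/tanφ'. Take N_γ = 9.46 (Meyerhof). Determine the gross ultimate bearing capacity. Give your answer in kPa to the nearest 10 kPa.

q_ult ≈ 840 kPa

tan27° = 0.5095, so N_q = e^(π×0.5095)·tan²(58.5°) = 4.957 × 2.663 = 13.2.
N_c = (13.2 − 1)/tan27° = 23.94.
Overburden at base level: q = 19.5 × 1.84 = 35.88 kPa.
Below the base the soil is submerged, so the ½γBN_γ term uses γ' = 20.4 − 9.81 = 10.59 kN/m³.
Cohesion term c·N_c = 10 × 23.942 = 239.42 kPa; surcharge term q·N_q = 35.88 × 13.199 = 473.59 kPa; self-weight term 0.5·γ·B·N_γ = 0.5 × 10.59 × 2.5 × 9.46 = 125.23 kPa.
q_ult = 239.42 + 473.59 + 125.23 = 838.23 kPa.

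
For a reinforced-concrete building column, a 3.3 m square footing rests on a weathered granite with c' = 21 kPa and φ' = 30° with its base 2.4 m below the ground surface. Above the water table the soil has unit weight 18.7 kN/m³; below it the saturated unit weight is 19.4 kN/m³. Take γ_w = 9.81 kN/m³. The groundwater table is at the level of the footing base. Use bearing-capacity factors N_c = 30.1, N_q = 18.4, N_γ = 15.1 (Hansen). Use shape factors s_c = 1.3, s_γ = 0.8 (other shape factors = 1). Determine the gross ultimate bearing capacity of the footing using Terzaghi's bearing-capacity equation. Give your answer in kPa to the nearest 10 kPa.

Overburden at base level: q = 18.7 × 2.4 = 44.88 kPa.
Below the base the soil is submerged, so the ½γBN_γ term uses γ' = 19.4 − 9.81 = 9.59 kN/m³.
Cohesion term c·N_c·s_c = 21 × 30.1 × 1.3 = 821.73 kPa; surcharge term q·N_q = 44.88 × 18.4 = 825.79 kPa; self-weight term 0.5·γ·B·N_γ·s_γ = 0.5 × 9.59 × 3.3 × 15.1 × 0.8 = 191.15 kPa.
q_ult = 821.73 + 825.79 + 191.15 = 1838.7 kPa.

q_ult ≈ 1840 kPa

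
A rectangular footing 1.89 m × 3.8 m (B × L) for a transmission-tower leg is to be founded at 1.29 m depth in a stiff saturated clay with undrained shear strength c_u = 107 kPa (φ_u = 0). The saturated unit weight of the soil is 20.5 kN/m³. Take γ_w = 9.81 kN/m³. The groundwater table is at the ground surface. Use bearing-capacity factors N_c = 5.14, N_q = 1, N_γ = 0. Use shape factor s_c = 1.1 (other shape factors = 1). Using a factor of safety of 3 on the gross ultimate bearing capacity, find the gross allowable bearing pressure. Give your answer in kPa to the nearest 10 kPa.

γ' = 20.5 − 9.81 = 10.69 kN/m³ (submerged throughout). q = 10.69 × 1.29 = 13.79 kPa.
c·N_c·s_c = 107 × 5.14 × 1.1 = 604.98 kPa
q·N_q = 13.79 × 1 = 13.79 kPa
q_ult = 604.98 + 13.79 = 618.77 kPa.
q_all = 618.77 / 3 = 206.26 kPa.

q_all ≈ 210 kPa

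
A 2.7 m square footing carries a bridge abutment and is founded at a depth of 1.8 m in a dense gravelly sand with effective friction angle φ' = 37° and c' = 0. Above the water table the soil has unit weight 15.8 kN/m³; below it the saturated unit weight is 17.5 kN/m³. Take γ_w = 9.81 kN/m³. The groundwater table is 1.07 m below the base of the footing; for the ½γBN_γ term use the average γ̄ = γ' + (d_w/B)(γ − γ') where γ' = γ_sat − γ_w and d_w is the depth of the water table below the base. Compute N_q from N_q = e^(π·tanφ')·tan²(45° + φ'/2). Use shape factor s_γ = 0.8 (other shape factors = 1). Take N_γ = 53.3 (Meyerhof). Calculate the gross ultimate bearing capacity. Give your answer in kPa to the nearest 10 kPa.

q_ult ≈ 1850 kPa

tan37° = 0.7536, so N_q = e^(π×0.7536)·tan²(63.5°) = 10.669 × 4.023 = 42.92.
Effective surcharge at the founding depth q = γ·D_f = 15.8 × 1.8 = 28.44 kPa.
With d_w = 1.07 m < B, γ̄ = 7.69 + (1.07/2.7) × (15.8 − 7.69) = 10.904 kN/m³.
q_ult = q·N_q + 0.5·γ·B·N_γ·s_γ
     = 28.44 × 42.92 + 0.5 × 10.904 × 2.7 × 53.3 × 0.8
     = 1220.6 + 627.68 = 1848.3 kPa.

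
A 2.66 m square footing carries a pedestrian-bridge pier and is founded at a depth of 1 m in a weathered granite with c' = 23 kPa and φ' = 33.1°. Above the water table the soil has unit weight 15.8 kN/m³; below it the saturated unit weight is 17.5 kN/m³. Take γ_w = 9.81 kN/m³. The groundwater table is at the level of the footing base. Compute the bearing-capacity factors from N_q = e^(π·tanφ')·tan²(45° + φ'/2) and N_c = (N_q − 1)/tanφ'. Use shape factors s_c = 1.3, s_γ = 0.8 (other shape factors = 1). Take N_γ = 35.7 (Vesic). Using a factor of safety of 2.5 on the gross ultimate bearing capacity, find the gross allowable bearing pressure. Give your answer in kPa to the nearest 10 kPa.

N_q = e^(π·tan33.1°)·tan²(61.55°) = 26.41; N_c = (N_q − 1)/tanφ' = 38.97.
Overburden at base level: q = 15.8 × 1 = 15.8 kPa.
Below the base the soil is submerged, so the ½γBN_γ term uses γ' = 17.5 − 9.81 = 7.69 kN/m³.
Cohesion term c·N_c·s_c = 23 × 38.973 × 1.3 = 1165.3 kPa; surcharge term q·N_q = 15.8 × 26.406 = 417.22 kPa; self-weight term 0.5·γ·B·N_γ·s_γ = 0.5 × 7.69 × 2.66 × 35.7 × 0.8 = 292.1 kPa.
q_ult = 1165.3 + 417.22 + 292.1 = 1874.6 kPa.
q_all = 1874.6 / 2.5 = 749.85 kPa.

q_all ≈ 750 kPa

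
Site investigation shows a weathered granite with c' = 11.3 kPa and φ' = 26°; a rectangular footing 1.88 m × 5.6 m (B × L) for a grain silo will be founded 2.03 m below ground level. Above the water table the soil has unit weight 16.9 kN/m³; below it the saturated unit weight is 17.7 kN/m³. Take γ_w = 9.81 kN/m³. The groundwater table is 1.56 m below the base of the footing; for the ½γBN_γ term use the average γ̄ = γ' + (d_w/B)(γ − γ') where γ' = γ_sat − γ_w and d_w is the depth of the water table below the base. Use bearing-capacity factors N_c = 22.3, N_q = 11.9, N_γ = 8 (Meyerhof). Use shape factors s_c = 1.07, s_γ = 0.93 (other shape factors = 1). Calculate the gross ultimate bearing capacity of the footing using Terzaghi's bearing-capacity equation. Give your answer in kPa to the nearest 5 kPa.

q_ult ≈ 785 kPa

q = γ·D_f = 16.9 × 2.03 = 34.307 kPa.
γ' = 7.89 kN/m³; averaging over the depth B below the base, γ̄ = γ' + (d_w/B)(γ − γ') = 15.366 kN/m³.
c·N_c·s_c = 11.3 × 22.3 × 1.07 = 269.63 kPa
q·N_q = 34.307 × 11.9 = 408.25 kPa
0.5·γ·B·N_γ·s_γ = 0.5 × 15.366 × 1.88 × 8 × 0.93 = 107.47 kPa
q_ult = 269.63 + 408.25 + 107.47 = 785.35 kPa.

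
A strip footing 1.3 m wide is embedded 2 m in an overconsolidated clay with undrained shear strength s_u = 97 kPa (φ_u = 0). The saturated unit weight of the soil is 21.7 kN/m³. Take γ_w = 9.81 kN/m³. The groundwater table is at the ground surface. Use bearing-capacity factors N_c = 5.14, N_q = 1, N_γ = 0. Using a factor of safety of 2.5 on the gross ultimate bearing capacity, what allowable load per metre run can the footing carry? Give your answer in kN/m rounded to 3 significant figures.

≈ 272 kN/m

Water table at ground surface, so effective unit weight γ' = 21.7 − 9.81 = 11.89 kN/m³ is used throughout; overburden q = 11.89 × 2 = 23.78 kPa.
Cohesion term c·N_c = 97 × 5.14 = 498.58 kPa; surcharge term q·N_q = 23.78 × 1 = 23.78 kPa.
q_ult = 498.58 + 23.78 = 522.36 kPa.
Gross allowable pressure q_all = 522.36 / 2.5 = 208.94 kPa.
Allowable wall load = q_all × B = 208.94 × 1.3 = 271.63 kN per metre run.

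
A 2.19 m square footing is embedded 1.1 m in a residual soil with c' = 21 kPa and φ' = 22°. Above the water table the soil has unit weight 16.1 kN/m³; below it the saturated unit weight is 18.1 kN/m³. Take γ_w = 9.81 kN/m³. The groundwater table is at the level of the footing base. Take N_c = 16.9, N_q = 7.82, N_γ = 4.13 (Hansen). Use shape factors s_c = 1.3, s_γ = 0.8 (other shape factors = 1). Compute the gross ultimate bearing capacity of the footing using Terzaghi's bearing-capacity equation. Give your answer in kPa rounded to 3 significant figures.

Overburden at base level: q = 16.1 × 1.1 = 17.71 kPa.
Below the base the soil is submerged, so the ½γBN_γ term uses γ' = 18.1 − 9.81 = 8.29 kN/m³.
Cohesion term c·N_c·s_c = 21 × 16.9 × 1.3 = 461.37 kPa; surcharge term q·N_q = 17.71 × 7.82 = 138.49 kPa; self-weight term 0.5·γ·B·N_γ·s_γ = 0.5 × 8.29 × 2.19 × 4.13 × 0.8 = 29.992 kPa.
q_ult = 461.37 + 138.49 + 29.992 = 629.85 kPa.

q_ult ≈ 630 kPa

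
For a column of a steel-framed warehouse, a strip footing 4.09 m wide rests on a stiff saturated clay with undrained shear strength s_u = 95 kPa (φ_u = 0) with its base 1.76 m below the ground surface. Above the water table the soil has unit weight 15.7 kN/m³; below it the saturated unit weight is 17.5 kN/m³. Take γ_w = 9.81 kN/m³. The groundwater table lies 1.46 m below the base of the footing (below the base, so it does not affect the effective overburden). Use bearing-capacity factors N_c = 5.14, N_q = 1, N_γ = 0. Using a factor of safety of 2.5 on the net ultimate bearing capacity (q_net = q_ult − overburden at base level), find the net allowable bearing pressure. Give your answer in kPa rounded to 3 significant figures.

Overburden at base level: q = 15.7 × 1.76 = 27.632 kPa.
Cohesion term c·N_c = 95 × 5.14 = 488.3 kPa; surcharge term q·N_q = 27.632 × 1 = 27.632 kPa.
q_ult = 488.3 + 27.632 = 515.93 kPa.
q_net = 515.93 − 27.632 = 488.3 kPa.
q_all(net) = 488.3 / 2.5 = 195.32 kPa.

q_all(net) ≈ 195 kPa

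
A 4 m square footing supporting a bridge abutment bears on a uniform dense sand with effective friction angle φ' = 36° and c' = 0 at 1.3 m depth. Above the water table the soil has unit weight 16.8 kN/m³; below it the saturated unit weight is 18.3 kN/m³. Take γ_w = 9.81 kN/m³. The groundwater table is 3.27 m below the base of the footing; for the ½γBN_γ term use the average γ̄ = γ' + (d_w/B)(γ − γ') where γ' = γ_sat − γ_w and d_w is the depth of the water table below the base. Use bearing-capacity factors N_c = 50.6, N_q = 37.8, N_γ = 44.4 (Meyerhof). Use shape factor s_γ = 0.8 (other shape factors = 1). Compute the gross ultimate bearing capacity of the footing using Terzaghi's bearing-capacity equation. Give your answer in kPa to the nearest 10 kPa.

q_ult ≈ 1910 kPa

Effective surcharge at the founding depth q = γ·D_f = 16.8 × 1.3 = 21.84 kPa.
With d_w = 3.27 m < B, γ̄ = 8.49 + (3.27/4) × (16.8 − 8.49) = 15.283 kN/m³.
q_ult = q·N_q + 0.5·γ·B·N_γ·s_γ
     = 21.84 × 37.8 + 0.5 × 15.283 × 4 × 44.4 × 0.8
     = 825.55 + 1085.7 = 1911.3 kPa.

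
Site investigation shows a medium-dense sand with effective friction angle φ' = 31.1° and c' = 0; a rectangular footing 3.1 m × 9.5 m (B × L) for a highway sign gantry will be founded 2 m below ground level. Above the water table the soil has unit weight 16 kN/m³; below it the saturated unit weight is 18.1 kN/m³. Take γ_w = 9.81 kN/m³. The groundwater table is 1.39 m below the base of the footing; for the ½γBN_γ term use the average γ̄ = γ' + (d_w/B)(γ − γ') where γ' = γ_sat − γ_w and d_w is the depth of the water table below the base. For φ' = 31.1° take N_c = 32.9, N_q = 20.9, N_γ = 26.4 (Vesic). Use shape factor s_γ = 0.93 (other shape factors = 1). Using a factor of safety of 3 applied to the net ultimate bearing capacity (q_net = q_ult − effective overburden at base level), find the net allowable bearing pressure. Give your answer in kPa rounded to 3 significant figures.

q_all(net) ≈ 361 kPa

Effective surcharge at the founding depth q = γ·D_f = 16 × 2 = 32 kPa.
With d_w = 1.39 m < B, γ̄ = 8.29 + (1.39/3.1) × (16 − 8.29) = 11.747 kN/m³.
q_ult = q·N_q + 0.5·γ·B·N_γ·s_γ
     = 32 × 20.9 + 0.5 × 11.747 × 3.1 × 26.4 × 0.93
     = 668.8 + 447.04 = 1115.8 kPa.
Net ultimate: q_net = 1115.8 − 32 = 1083.8 kPa.
q_all(net) = 1083.8 / 3 = 361.28 kPa.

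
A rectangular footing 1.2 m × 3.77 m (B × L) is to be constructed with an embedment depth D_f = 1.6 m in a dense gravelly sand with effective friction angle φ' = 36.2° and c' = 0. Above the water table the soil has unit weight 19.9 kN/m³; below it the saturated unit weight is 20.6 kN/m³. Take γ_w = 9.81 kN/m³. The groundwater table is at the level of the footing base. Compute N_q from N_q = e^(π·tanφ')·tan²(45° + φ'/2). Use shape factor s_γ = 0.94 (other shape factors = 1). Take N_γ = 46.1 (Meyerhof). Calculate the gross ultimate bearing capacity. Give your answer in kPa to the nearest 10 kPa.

q_ult ≈ 1510 kPa

tan36.2° = 0.7319, so N_q = e^(π×0.7319)·tan²(63.1°) = 9.967 × 3.885 = 38.73.
q = γ·D_f = 19.9 × 1.6 = 31.84 kPa.
For the ½γBN_γ term take γ' = 20.6 − 9.81 = 10.79 kN/m³ (soil below base is submerged).
q·N_q = 31.84 × 38.725 = 1233 kPa
0.5·γ·B·N_γ·s_γ = 0.5 × 10.79 × 1.2 × 46.1 × 0.94 = 280.54 kPa
q_ult = 1233 + 280.54 = 1513.6 kPa.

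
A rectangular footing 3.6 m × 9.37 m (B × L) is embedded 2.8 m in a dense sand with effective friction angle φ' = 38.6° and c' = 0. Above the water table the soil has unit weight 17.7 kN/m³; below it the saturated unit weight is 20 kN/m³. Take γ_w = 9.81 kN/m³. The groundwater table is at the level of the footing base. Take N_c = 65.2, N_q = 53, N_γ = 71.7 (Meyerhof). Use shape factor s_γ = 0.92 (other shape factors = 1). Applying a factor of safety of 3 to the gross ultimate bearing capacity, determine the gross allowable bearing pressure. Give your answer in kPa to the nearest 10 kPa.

Effective surcharge at the founding depth q = γ·D_f = 17.7 × 2.8 = 49.56 kPa.
The water table coincides with the base, so in the self-weight term γ → γ' = 10.19 kN/m³.
q_ult = q·N_q + 0.5·γ·B·N_γ·s_γ
     = 49.56 × 53 + 0.5 × 10.19 × 3.6 × 71.7 × 0.92
     = 2626.7 + 1209.9 = 3836.6 kPa.
q_all = q_ult / FS = 3836.6 / 3 = 1278.9 kPa.

q_all ≈ 1280 kPa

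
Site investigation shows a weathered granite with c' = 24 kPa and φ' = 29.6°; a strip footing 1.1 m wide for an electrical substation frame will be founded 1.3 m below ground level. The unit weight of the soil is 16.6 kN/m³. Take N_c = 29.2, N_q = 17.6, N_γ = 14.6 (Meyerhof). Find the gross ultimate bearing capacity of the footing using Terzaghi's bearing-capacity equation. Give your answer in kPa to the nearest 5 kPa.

q_ult ≈ 1215 kPa

Overburden at base level: q = 16.6 × 1.3 = 21.58 kPa.
Cohesion term c·N_c = 24 × 29.2 = 700.8 kPa; surcharge term q·N_q = 21.58 × 17.6 = 379.81 kPa; self-weight term 0.5·γ·B·N_γ = 0.5 × 16.6 × 1.1 × 14.6 = 133.3 kPa.
q_ult = 700.8 + 379.81 + 133.3 = 1213.9 kPa.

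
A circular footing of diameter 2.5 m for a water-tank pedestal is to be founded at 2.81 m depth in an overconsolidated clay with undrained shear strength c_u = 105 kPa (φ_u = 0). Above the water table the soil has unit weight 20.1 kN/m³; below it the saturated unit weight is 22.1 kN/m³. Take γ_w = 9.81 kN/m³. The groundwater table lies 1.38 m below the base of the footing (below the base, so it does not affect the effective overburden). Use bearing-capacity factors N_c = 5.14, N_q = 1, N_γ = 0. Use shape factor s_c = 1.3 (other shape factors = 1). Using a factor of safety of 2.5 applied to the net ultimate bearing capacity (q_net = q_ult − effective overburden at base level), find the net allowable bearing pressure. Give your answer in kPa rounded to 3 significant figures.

q_all(net) ≈ 281 kPa

q = γ·D_f = 20.1 × 2.81 = 56.481 kPa.
c·N_c·s_c = 105 × 5.14 × 1.3 = 701.61 kPa
q·N_q = 56.481 × 1 = 56.481 kPa
q_ult = 701.61 + 56.481 = 758.09 kPa.
Net ultimate: q_net = 758.09 − 56.481 = 701.61 kPa.
q_all(net) = 701.61 / 2.5 = 280.64 kPa.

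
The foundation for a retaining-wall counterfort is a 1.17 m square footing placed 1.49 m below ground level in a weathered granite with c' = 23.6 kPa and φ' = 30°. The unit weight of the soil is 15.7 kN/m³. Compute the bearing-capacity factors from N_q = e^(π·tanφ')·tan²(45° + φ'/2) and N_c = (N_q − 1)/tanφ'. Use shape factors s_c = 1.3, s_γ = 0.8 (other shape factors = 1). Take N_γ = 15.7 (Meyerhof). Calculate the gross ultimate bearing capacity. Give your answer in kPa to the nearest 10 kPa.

q_ult ≈ 1470 kPa

tan30° = 0.5774, so N_q = e^(π×0.5774)·tan²(60°) = 6.134 × 3.0 = 18.4.
N_c = (18.4 − 1)/tan30° = 30.14.
q = γ·D_f = 15.7 × 1.49 = 23.393 kPa.
c·N_c·s_c = 23.6 × 30.14 × 1.3 = 924.68 kPa
q·N_q = 23.393 × 18.401 = 430.46 kPa
0.5·γ·B·N_γ·s_γ = 0.5 × 15.7 × 1.17 × 15.7 × 0.8 = 115.36 kPa
q_ult = 924.68 + 430.46 + 115.36 = 1470.5 kPa.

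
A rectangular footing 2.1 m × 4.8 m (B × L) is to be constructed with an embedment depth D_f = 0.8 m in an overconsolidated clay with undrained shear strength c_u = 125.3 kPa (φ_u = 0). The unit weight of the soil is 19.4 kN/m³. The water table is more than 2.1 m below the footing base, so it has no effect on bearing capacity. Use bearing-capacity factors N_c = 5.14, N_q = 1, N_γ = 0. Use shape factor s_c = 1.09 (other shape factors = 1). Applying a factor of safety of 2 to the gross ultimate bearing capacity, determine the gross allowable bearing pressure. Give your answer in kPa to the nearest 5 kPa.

q = γ·D_f = 19.4 × 0.8 = 15.52 kPa.
c·N_c·s_c = 125.3 × 5.14 × 1.09 = 702.01 kPa
q·N_q = 15.52 × 1 = 15.52 kPa
q_ult = 702.01 + 15.52 = 717.53 kPa.
q_all = q_ult / FS = 717.53 / 2 = 358.76 kPa.

q_all ≈ 360 kPa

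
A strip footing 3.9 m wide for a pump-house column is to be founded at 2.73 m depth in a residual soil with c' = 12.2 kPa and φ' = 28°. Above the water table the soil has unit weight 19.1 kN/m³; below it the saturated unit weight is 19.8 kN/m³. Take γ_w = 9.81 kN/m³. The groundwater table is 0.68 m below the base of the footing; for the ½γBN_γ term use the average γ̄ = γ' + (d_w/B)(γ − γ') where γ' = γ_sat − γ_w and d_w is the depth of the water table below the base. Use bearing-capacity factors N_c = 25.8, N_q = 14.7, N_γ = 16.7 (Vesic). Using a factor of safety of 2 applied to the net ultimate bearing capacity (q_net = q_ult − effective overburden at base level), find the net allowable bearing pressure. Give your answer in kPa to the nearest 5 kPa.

q_all(net) ≈ 705 kPa

Effective surcharge at the founding depth q = γ·D_f = 19.1 × 2.73 = 52.143 kPa.
With d_w = 0.68 m < B, γ̄ = 9.99 + (0.68/3.9) × (19.1 − 9.99) = 11.578 kN/m³.
q_ult = c·N_c + q·N_q + 0.5·γ·B·N_γ
     = 12.2 × 25.8 + 52.143 × 14.7 + 0.5 × 11.578 × 3.9 × 16.7
     = 314.76 + 766.5 + 377.05 = 1458.3 kPa.
Net ultimate: q_net = 1458.3 − 52.143 = 1406.2 kPa.
q_all(net) = 1406.2 / 2 = 703.09 kPa.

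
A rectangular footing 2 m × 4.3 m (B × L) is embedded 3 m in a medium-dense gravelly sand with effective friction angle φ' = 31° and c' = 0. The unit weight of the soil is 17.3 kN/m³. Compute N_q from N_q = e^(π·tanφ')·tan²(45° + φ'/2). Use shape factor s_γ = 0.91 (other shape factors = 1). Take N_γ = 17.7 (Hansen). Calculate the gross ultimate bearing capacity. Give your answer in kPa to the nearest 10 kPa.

q_ult ≈ 1350 kPa

tan31° = 0.6009, so N_q = e^(π×0.6009)·tan²(60.5°) = 6.604 × 3.124 = 20.63.
Effective surcharge at the founding depth q = γ·D_f = 17.3 × 3 = 51.9 kPa.
q_ult = q·N_q + 0.5·γ·B·N_γ·s_γ
     = 51.9 × 20.631 + 0.5 × 17.3 × 2 × 17.7 × 0.91
     = 1070.7 + 278.65 = 1349.4 kPa.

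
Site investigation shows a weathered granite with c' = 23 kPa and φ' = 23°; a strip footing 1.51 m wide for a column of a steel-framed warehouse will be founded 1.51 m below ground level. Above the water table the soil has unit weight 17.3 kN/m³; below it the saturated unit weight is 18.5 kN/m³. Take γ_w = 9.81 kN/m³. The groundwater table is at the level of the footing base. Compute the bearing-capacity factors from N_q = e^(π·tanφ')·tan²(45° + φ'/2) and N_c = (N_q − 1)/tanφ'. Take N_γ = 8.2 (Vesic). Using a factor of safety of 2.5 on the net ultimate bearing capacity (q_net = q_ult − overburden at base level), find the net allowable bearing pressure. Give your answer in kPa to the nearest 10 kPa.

N_q = e^(π·tan23°)·tan²(56.5°) = 8.66; N_c = (N_q − 1)/tanφ' = 18.05.
q = γ·D_f = 17.3 × 1.51 = 26.123 kPa.
For the ½γBN_γ term take γ' = 18.5 − 9.81 = 8.69 kN/m³ (soil below base is submerged).
c·N_c = 23 × 18.049 = 415.12 kPa
q·N_q = 26.123 × 8.6612 = 226.26 kPa
0.5·γ·B·N_γ = 0.5 × 8.69 × 1.51 × 8.2 = 53.8 kPa
q_ult = 415.12 + 226.26 + 53.8 = 695.17 kPa.
q_net = 695.17 − 26.123 = 669.05 kPa.
q_all(net) = 669.05 / 2.5 = 267.62 kPa.

q_all(net) ≈ 270 kPa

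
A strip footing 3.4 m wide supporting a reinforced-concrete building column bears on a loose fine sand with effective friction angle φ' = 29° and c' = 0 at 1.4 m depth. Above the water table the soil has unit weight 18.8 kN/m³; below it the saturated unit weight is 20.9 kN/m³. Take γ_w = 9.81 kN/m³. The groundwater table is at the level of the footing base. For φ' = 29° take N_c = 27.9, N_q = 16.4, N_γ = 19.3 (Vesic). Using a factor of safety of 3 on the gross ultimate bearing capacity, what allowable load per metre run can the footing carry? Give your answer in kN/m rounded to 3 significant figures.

≈ 902 kN/m

q = γ·D_f = 18.8 × 1.4 = 26.32 kPa.
For the ½γBN_γ term take γ' = 20.9 − 9.81 = 11.09 kN/m³ (soil below base is submerged).
q·N_q = 26.32 × 16.4 = 431.65 kPa
0.5·γ·B·N_γ = 0.5 × 11.09 × 3.4 × 19.3 = 363.86 kPa
q_ult = 431.65 + 363.86 = 795.51 kPa.
Gross allowable pressure q_all = 795.51 / 3 = 265.17 kPa.
Allowable wall load = q_all × B = 265.17 × 3.4 = 901.58 kN per metre run.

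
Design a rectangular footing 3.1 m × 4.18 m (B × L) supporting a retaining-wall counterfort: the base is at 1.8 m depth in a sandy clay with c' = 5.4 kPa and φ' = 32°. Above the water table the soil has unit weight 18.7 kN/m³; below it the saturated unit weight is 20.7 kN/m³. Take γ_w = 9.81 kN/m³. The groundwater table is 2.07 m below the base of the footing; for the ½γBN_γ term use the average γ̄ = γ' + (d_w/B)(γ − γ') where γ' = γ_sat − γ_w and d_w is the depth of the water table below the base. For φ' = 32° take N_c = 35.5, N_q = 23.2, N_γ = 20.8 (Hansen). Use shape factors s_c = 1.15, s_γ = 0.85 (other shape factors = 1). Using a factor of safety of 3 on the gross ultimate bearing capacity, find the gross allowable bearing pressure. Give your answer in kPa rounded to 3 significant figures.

Overburden at base level: q = 18.7 × 1.8 = 33.66 kPa.
The water table is 2.07 m below the base (< B = 3.1 m), so the ½γBN_γ term uses γ̄ = γ' + (d_w/B)(γ − γ') = 10.89 + (2.07/3.1)(18.7 − 10.89) = 16.105 kN/m³.
Cohesion term c·N_c·s_c = 5.4 × 35.5 × 1.15 = 220.46 kPa; surcharge term q·N_q = 33.66 × 23.2 = 780.91 kPa; self-weight term 0.5·γ·B·N_γ·s_γ = 0.5 × 16.105 × 3.1 × 20.8 × 0.85 = 441.34 kPa.
q_ult = 220.46 + 780.91 + 441.34 = 1442.7 kPa.
q_all = 1442.7 / 3 = 480.9 kPa.

q_all ≈ 481 kPa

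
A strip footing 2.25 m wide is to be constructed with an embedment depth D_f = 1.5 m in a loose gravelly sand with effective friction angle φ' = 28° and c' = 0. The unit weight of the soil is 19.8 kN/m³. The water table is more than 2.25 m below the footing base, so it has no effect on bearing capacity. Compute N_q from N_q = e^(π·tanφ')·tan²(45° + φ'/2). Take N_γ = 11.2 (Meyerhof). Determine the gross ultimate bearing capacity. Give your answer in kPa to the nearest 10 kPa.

tan28° = 0.5317, so N_q = e^(π×0.5317)·tan²(59°) = 5.314 × 2.77 = 14.72.
Effective surcharge at the founding depth q = γ·D_f = 19.8 × 1.5 = 29.7 kPa.
q_ult = q·N_q + 0.5·γ·B·N_γ
     = 29.7 × 14.72 + 0.5 × 19.8 × 2.25 × 11.2
     = 437.18 + 249.48 = 686.66 kPa.

q_ult ≈ 690 kPa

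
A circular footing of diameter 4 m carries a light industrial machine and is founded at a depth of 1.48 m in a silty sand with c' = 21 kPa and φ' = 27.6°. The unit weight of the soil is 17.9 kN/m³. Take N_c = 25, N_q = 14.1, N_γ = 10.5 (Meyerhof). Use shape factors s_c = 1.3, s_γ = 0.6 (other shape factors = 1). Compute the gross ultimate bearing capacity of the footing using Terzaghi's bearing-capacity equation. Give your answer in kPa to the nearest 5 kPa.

Effective surcharge at the founding depth q = γ·D_f = 17.9 × 1.48 = 26.492 kPa.
q_ult = c·N_c·s_c + q·N_q + 0.5·γ·B·N_γ·s_γ
     = 21 × 25 × 1.3 + 26.492 × 14.1 + 0.5 × 17.9 × 4 × 10.5 × 0.6
     = 682.5 + 373.54 + 225.54 = 1281.6 kPa.

q_ult ≈ 1280 kPa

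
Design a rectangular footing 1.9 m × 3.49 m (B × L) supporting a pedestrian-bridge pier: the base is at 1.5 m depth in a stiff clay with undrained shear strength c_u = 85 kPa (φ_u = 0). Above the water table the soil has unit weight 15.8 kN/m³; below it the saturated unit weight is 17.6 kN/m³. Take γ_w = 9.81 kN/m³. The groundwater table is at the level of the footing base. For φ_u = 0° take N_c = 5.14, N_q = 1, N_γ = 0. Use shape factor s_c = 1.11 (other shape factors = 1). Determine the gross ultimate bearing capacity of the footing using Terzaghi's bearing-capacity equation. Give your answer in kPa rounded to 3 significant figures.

q_ult ≈ 509 kPa

Effective surcharge at the founding depth q = γ·D_f = 15.8 × 1.5 = 23.7 kPa.
q_ult = c·N_c·s_c + q·N_q
     = 85 × 5.14 × 1.11 + 23.7 × 1
     = 484.96 + 23.7 = 508.66 kPa.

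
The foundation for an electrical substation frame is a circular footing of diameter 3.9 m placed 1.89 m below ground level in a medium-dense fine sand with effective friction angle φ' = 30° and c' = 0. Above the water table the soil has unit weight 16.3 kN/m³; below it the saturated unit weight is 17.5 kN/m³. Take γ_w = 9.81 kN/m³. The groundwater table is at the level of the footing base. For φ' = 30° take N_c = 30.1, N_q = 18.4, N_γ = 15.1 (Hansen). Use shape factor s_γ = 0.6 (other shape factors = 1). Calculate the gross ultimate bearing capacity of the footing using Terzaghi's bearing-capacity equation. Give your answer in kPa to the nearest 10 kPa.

Effective surcharge at the founding depth q = γ·D_f = 16.3 × 1.89 = 30.807 kPa.
The water table coincides with the base, so in the self-weight term γ → γ' = 7.69 kN/m³.
q_ult = q·N_q + 0.5·γ·B·N_γ·s_γ
     = 30.807 × 18.4 + 0.5 × 7.69 × 3.9 × 15.1 × 0.6
     = 566.85 + 135.86 = 702.71 kPa.

q_ult ≈ 700 kPa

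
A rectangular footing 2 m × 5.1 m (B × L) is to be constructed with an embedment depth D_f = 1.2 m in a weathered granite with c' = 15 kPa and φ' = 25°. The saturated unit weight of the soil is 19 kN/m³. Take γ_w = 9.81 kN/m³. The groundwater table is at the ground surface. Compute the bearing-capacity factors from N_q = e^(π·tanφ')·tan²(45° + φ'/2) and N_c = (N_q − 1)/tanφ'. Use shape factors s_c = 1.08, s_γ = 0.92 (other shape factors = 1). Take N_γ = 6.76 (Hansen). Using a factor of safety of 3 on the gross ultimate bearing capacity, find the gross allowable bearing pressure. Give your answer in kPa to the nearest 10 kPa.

q_all ≈ 170 kPa

N_q = e^(π·tan25°)·tan²(57.5°) = 10.66; N_c = (N_q − 1)/tanφ' = 20.72.
γ' = 19 − 9.81 = 9.19 kN/m³ (submerged throughout). q = 9.19 × 1.2 = 11.028 kPa; the same γ' applies in the ½γBN_γ term.
c·N_c·s_c = 15 × 20.721 × 1.08 = 335.67 kPa
q·N_q = 11.028 × 10.662 = 117.58 kPa
0.5·γ·B·N_γ·s_γ = 0.5 × 9.19 × 2 × 6.76 × 0.92 = 57.154 kPa
q_ult = 335.67 + 117.58 + 57.154 = 510.41 kPa.
q_all = 510.41 / 3 = 170.14 kPa.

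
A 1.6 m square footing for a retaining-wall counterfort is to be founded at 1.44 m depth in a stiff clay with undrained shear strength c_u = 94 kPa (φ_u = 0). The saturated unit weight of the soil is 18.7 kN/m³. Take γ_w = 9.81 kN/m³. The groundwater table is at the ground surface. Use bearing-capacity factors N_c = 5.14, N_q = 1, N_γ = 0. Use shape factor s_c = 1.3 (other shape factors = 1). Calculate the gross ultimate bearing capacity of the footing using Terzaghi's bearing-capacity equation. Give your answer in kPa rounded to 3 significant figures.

γ' = 18.7 − 9.81 = 8.89 kN/m³ (submerged throughout). q = 8.89 × 1.44 = 12.802 kPa.
c·N_c·s_c = 94 × 5.14 × 1.3 = 628.11 kPa
q·N_q = 12.802 × 1 = 12.802 kPa
q_ult = 628.11 + 12.802 = 640.91 kPa.

q_ult ≈ 641 kPa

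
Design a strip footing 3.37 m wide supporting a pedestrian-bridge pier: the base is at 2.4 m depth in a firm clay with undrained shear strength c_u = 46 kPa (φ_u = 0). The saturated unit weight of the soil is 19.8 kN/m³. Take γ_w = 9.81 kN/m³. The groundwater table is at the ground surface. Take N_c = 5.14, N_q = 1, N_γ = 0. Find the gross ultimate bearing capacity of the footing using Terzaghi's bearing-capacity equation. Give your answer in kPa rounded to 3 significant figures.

Water table at ground surface, so effective unit weight γ' = 19.8 − 9.81 = 9.99 kN/m³ is used throughout; overburden q = 9.99 × 2.4 = 23.976 kPa.
Cohesion term c·N_c = 46 × 5.14 = 236.44 kPa; surcharge term q·N_q = 23.976 × 1 = 23.976 kPa.
q_ult = 236.44 + 23.976 = 260.42 kPa.

q_ult ≈ 260 kPa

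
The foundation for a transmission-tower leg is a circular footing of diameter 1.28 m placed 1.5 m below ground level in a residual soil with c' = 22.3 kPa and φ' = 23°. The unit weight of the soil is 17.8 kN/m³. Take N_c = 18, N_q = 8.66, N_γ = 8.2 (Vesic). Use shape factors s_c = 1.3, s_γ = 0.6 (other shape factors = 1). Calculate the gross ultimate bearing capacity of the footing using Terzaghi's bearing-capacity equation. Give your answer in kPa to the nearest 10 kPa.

Effective surcharge at the founding depth q = γ·D_f = 17.8 × 1.5 = 26.7 kPa.
q_ult = c·N_c·s_c + q·N_q + 0.5·γ·B·N_γ·s_γ
     = 22.3 × 18 × 1.3 + 26.7 × 8.66 + 0.5 × 17.8 × 1.28 × 8.2 × 0.6
     = 521.82 + 231.22 + 56.049 = 809.09 kPa.

q_ult ≈ 810 kPa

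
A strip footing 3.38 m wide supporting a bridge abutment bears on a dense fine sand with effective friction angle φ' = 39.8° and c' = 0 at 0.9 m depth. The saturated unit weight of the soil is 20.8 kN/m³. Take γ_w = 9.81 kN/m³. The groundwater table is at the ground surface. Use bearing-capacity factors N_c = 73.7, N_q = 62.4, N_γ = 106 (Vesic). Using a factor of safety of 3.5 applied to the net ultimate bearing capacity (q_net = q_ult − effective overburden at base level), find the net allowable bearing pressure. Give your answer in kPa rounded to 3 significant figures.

γ' = 20.8 − 9.81 = 10.99 kN/m³ (submerged throughout). q = 10.99 × 0.9 = 9.891 kPa; the same γ' applies in the ½γBN_γ term.
q·N_q = 9.891 × 62.4 = 617.2 kPa
0.5·γ·B·N_γ = 0.5 × 10.99 × 3.38 × 106 = 1968.7 kPa
q_ult = 617.2 + 1968.7 = 2585.9 kPa.
Net ultimate: q_net = 2585.9 − 9.891 = 2576.1 kPa.
q_all(net) = 2576.1 / 3.5 = 736.02 kPa.

q_all(net) ≈ 736 kPa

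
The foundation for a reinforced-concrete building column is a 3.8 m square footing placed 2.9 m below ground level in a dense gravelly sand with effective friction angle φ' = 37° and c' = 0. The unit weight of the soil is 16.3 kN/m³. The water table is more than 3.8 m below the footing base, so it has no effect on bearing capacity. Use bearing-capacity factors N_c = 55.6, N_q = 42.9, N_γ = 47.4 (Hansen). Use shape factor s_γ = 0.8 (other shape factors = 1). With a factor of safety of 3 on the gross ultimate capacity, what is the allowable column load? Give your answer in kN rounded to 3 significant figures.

P_all ≈ 15400 kN

q = γ·D_f = 16.3 × 2.9 = 47.27 kPa.
q·N_q = 47.27 × 42.9 = 2027.9 kPa
0.5·γ·B·N_γ·s_γ = 0.5 × 16.3 × 3.8 × 47.4 × 0.8 = 1174.4 kPa
q_ult = 2027.9 + 1174.4 = 3202.3 kPa.
Gross allowable pressure q_all = 3202.3 / 3 = 1067.4 kPa.
Footing area = 14.44 m², so allowable column load = 1067.4 × 14.44 = 15414 kN.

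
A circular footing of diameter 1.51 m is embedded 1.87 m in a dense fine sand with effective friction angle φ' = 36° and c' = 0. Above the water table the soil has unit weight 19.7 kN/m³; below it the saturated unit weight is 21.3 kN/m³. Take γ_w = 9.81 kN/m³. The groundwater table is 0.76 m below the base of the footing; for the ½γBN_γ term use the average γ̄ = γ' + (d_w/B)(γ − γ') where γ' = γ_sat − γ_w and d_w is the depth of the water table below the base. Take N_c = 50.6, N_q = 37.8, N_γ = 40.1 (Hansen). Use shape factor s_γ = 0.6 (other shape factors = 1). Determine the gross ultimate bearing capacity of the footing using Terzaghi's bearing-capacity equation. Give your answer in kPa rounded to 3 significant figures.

q_ult ≈ 1680 kPa

Overburden at base level: q = 19.7 × 1.87 = 36.839 kPa.
The water table is 0.76 m below the base (< B = 1.51 m), so the ½γBN_γ term uses γ̄ = γ' + (d_w/B)(γ − γ') = 11.49 + (0.76/1.51)(19.7 − 11.49) = 15.622 kN/m³.
Surcharge term q·N_q = 36.839 × 37.8 = 1392.5 kPa; self-weight term 0.5·γ·B·N_γ·s_γ = 0.5 × 15.622 × 1.51 × 40.1 × 0.6 = 283.78 kPa.
q_ult = 1392.5 + 283.78 = 1676.3 kPa.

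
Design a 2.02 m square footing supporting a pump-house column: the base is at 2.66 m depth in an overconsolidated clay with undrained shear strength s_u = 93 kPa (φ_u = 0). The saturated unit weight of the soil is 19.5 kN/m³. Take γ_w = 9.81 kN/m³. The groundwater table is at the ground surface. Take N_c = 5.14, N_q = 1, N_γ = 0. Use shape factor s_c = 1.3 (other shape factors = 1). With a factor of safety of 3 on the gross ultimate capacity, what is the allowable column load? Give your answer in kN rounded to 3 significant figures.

γ' = 19.5 − 9.81 = 9.69 kN/m³ (submerged throughout). q = 9.69 × 2.66 = 25.775 kPa.
c·N_c·s_c = 93 × 5.14 × 1.3 = 621.43 kPa
q·N_q = 25.775 × 1 = 25.775 kPa
q_ult = 621.43 + 25.775 = 647.2 kPa.
Gross allowable pressure q_all = 647.2 / 3 = 215.73 kPa.
Footing area = 4.0804 m², so allowable column load = 215.73 × 4.0804 = 880.28 kN.

P_all ≈ 880 kN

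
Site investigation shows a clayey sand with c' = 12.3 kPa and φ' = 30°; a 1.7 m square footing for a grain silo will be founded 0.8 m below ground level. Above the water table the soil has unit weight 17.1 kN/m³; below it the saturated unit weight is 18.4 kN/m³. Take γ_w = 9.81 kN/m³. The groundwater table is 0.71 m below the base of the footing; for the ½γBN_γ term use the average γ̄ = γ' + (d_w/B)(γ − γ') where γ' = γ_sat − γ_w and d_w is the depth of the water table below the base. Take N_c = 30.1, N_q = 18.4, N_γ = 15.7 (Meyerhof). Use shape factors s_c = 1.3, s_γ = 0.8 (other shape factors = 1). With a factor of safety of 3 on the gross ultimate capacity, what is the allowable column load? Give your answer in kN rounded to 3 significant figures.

Effective surcharge at the founding depth q = γ·D_f = 17.1 × 0.8 = 13.68 kPa.
With d_w = 0.71 m < B, γ̄ = 8.59 + (0.71/1.7) × (17.1 − 8.59) = 12.144 kN/m³.
q_ult = c·N_c·s_c + q·N_q + 0.5·γ·B·N_γ·s_γ
     = 12.3 × 30.1 × 1.3 + 13.68 × 18.4 + 0.5 × 12.144 × 1.7 × 15.7 × 0.8
     = 481.3 + 251.71 + 129.65 = 862.66 kPa.
Gross allowable pressure q_all = 862.66 / 3 = 287.55 kPa.
Footing area = 2.89 m², so allowable column load = 287.55 × 2.89 = 831.03 kN.

P_all ≈ 831 kN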